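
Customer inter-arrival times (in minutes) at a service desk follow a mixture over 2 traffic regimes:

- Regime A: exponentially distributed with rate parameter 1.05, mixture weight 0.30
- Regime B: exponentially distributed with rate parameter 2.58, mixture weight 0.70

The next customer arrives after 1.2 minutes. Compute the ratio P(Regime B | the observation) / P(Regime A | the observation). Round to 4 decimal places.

0.9142

Posterior odds = (w_i f_i(x)) / (w_j f_j(x)); the normalising sum cancels.
Component likelihoods at x = 1.2 minutes:
  f_A = 1.05·e^(−1.05·1.2) = 1.05·e^(−1.2600) = 0.297837
  f_B = 2.58·e^(−2.58·1.2) = 2.58·e^(−3.0960) = 0.116693
0.0816849 / 0.089351 ≈ 0.9142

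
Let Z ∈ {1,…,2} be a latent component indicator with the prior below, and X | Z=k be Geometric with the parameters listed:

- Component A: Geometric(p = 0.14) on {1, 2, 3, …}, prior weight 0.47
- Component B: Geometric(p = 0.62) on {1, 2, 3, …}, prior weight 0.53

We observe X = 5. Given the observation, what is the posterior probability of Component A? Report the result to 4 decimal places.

The responsibility of component k is w_k f_k(x) divided by Σ_j w_j f_j(x).
Geometric probabilities:
  L_A = 0.14·(1−0.14)^4 = 0.14·0.547008 = 0.0765811
  L_B = 0.62·(1−0.62)^4 = 0.62·0.0208514 = 0.0129278
Prior × likelihood for each component:
  w_A·L_A = 0.47 × 0.0765811 = 0.0359931
  w_B·L_B = 0.53 × 0.0129278 = 0.00685176
Normaliser: 0.0359931 + 0.00685176 = 0.0428449
P(Component A | 5) ≈ 0.8401

0.8401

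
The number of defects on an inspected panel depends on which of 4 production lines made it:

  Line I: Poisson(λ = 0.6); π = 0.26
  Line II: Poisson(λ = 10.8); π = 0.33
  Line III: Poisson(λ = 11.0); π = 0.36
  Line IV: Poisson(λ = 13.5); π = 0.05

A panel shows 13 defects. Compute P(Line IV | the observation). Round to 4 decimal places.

0.0799

By Bayes' theorem, P(k | x) = w_k f_k(x) / Σ_j w_j f_j(x).
Component likelihoods at x = 13 defects:
  L_I = 1.15109e-13
  L_II = 0.0890939
  L_III = 0.0925945
  L_IV = 0.108914
Weight by the priors:
  w_I·L_I = 0.26 × 1.15109e-13 = 2.99283e-14
  w_II·L_II = 0.33 × 0.0890939 = 0.029401
  w_III·L_III = 0.36 × 0.0925945 = 0.033334
  w_IV·L_IV = 0.05 × 0.108914 = 0.00544569
Sum: 2.99283e-14 + 0.029401 + 0.033334 + 0.00544569 = 0.0681807
P(Line IV | data) = 0.00544569 / 0.0681807 ≈ 0.0799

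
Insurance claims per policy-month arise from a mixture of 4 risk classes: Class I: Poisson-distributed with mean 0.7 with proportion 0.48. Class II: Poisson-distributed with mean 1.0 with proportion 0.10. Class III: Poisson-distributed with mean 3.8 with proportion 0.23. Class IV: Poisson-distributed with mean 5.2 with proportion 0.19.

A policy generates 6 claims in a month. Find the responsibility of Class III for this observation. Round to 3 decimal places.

Apply Bayes' rule: the posterior for each component is proportional to its prior times its likelihood at x.
Evaluate each component's likelihood at the observed value:
  p_I = e^(−0.7)·0.7^6/6! = 8.11427e-05
  p_II = e^(−1.0)·1.0^6/6! = 0.000510944
  p_III = e^(−3.8)·3.8^6/6! = 0.0935513
  p_IV = e^(−5.2)·5.2^6/6! = 0.15148
Prior × likelihood for each component:
  π_I·p_I = 0.48 × 8.11427e-05 = 3.89485e-05
  π_II·p_II = 0.10 × 0.000510944 = 5.10944e-05
  π_III·p_III = 0.23 × 0.0935513 = 0.0215168
  π_IV·p_IV = 0.19 × 0.15148 = 0.0287813
Normaliser: 3.89485e-05 + 5.10944e-05 + 0.0215168 + 0.0287813 = 0.0503881
P(Class III | x) = 0.0215168 / 0.0503881 ≈ 0.427

0.427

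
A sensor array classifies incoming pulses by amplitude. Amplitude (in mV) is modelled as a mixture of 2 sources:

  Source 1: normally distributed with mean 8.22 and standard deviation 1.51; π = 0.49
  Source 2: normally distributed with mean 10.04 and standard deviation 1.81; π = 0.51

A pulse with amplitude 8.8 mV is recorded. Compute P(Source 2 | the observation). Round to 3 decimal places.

The responsibility of component k is P(Z=k) f_k(x) divided by Σ_j P(Z=j) f_j(x).
Normal densities:
  p_1 = 0.245412
  p_2 = 0.174307
Weight by the priors:
  P(Z=1)·p_1 = 0.49 × 0.245412 = 0.120252
  P(Z=2)·p_2 = 0.51 × 0.174307 = 0.0888968
Marginal: 0.120252 + 0.0888968 = 0.209149
P(Source 2 | the observation) ≈ 0.425

0.425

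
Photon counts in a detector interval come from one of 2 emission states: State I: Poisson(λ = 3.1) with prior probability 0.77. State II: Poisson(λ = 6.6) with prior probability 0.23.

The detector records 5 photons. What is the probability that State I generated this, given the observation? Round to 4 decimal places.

0.7171

Posterior ∝ prior × likelihood, so P(k | x) ∝ π_k f_k(x); normalise over all components.
Poisson probabilities:
  f_I = e^(−3.1)·3.1^5/5! = 0.107477
  f_II = e^(−6.6)·6.6^5/5! = 0.141969
Unnormalised posteriors:
  π_I·f_I = 0.77 × 0.107477 = 0.0827571
  π_II·f_II = 0.23 × 0.141969 = 0.032653
Marginal: 0.0827571 + 0.032653 = 0.11541
So the posterior for State I is 0.0827571 / 0.11541 ≈ 0.7171.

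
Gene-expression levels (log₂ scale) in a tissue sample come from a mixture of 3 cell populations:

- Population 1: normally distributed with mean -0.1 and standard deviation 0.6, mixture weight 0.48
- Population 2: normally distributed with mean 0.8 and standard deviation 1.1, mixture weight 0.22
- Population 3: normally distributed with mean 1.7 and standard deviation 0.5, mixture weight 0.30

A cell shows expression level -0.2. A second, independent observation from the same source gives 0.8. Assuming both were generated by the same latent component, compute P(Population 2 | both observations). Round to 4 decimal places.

0.2197

P(component k | x) = P(Z=k)·f_k(x) / marginal(x), where marginal(x) = Σ_j P(Z=j)·f_j(x).
Since both observations come from the same component, the likelihood for component k is f_k(x₁)·f_k(x₂).
  f_1 = [0.655733] × [0.215863] = 0.141548
  f_2 = [0.239915] × [0.362675] = 0.087011
  f_3 = [0.000583894] × [0.1579] = 9.2197e-05
Unnormalised posteriors:
  P(Z=1)·f_1 = 0.48 × 0.141548 = 0.0679432
  P(Z=2)·f_2 = 0.22 × 0.087011 = 0.0191424
  P(Z=3)·f_3 = 0.30 × 9.2197e-05 = 2.76591e-05
Sum: 0.0679432 + 0.0191424 + 2.76591e-05 = 0.0871132
Responsibility of Population 2: 0.0191424 / 0.0871132 ≈ 0.2197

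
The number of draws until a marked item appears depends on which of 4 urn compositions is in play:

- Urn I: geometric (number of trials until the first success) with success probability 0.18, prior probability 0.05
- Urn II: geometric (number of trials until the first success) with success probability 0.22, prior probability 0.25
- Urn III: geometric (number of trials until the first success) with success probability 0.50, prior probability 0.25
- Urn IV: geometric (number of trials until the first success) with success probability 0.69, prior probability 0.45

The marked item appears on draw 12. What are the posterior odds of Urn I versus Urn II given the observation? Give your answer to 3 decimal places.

Only the two components matter; the odds are (w_i f_i(x)) / (w_j f_j(x)).
Component likelihoods at x = 12:
  f_I = 0.0202873
  f_II = 0.0143042
  f_III = 0.000244141
  f_IV = 1.75318e-06
Posterior odds = (w_I·f_I) / (w_II·f_II) = (0.05·0.0202873) / (0.25·0.0143042) = 0.00101437 / 0.00357605 ≈ 0.284

0.284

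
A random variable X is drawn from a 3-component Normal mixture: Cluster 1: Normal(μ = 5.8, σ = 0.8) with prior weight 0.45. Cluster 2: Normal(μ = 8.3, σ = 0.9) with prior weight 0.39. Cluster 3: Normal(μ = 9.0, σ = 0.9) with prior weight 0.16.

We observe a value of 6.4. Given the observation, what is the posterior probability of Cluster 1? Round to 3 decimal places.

Posterior ∝ prior × likelihood, so P(k | x) ∝ π_k f_k(x); normalise over all components.
Normal densities:
  p_1 = 0.376422
  p_2 = 0.0477406
  p_3 = 0.00683009
Unnormalised posteriors:
  π_1·p_1 = 0.45 × 0.376422 = 0.16939
  π_2·p_2 = 0.39 × 0.0477406 = 0.0186188
  π_3·p_3 = 0.16 × 0.00683009 = 0.00109281
Sum: 0.16939 + 0.0186188 + 0.00109281 = 0.189101
So the posterior for Cluster 1 is 0.16939 / 0.189101 ≈ 0.896.

0.896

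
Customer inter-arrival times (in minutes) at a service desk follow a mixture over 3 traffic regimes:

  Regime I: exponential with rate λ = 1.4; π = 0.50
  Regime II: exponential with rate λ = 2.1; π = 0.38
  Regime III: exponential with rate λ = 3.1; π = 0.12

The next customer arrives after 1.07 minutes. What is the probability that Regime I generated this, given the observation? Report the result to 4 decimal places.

0.6153

Apply Bayes' rule: the posterior for each component is proportional to its prior times its likelihood at x.
Component likelihoods at x = 1.07 minutes:
  f_I = 0.313008
  f_II = 0.222003
  f_III = 0.112411
Weight by the priors:
  π_I·f_I = 0.50 × 0.313008 = 0.156504
  π_II·f_II = 0.38 × 0.222003 = 0.0843613
  π_III·f_III = 0.12 × 0.112411 = 0.0134893
Sum: 0.156504 + 0.0843613 + 0.0134893 = 0.254354
P(Regime I | data) ≈ 0.6153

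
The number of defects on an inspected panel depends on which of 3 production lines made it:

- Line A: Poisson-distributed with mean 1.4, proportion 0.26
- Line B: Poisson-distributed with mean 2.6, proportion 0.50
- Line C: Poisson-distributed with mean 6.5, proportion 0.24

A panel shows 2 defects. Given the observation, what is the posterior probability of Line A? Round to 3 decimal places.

0.321

Posterior ∝ prior × likelihood, so P(k | x) ∝ π_k f_k(x); normalise over all components.
Poisson probabilities:
  p_A = e^(−1.4)·1.4^2/2! = 0.241665
  p_B = e^(−2.6)·2.6^2/2! = 0.251045
  p_C = e^(−6.5)·6.5^2/2! = 0.0317602
Unnormalised posteriors:
  π_A·p_A = 0.26 × 0.241665 = 0.0628329
  π_B·p_B = 0.50 × 0.251045 = 0.125522
  π_C·p_C = 0.24 × 0.0317602 = 0.00762244
Denominator: 0.0628329 + 0.125522 + 0.00762244 = 0.195978
P(Line A | 2 defects) ≈ 0.321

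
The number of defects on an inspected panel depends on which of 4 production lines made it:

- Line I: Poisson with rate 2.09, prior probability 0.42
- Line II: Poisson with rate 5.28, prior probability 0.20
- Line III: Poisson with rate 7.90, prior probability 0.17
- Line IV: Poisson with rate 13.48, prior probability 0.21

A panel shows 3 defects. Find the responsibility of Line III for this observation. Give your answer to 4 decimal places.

The responsibility of component k is P(Z=k) f_k(x) divided by Σ_j P(Z=j) f_j(x).
Evaluate each component's likelihood at the observed value:
  f_I = 0.188197
  f_II = 0.124933
  f_III = 0.0304652
  f_IV = 0.00057099
Weight by the priors:
  P(Z=I)·f_I = 0.42 × 0.188197 = 0.0790426
  P(Z=II)·f_II = 0.20 × 0.124933 = 0.0249865
  P(Z=III)·f_III = 0.17 × 0.0304652 = 0.00517908
  P(Z=IV)·f_IV = 0.21 × 0.00057099 = 0.000119908
Sum: 0.0790426 + 0.0249865 + 0.00517908 + 0.000119908 = 0.109328
Responsibility of Line III: 0.00517908 / 0.109328 ≈ 0.0474

0.0474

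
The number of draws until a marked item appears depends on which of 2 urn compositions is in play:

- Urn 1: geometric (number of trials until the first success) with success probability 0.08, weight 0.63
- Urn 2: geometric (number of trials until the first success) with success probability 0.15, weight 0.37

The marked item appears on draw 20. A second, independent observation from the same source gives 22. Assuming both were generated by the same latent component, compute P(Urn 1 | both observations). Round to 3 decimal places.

0.920

The responsibility of component k is π_k f_k(x) divided by Σ_j π_j f_j(x).
Since both observations come from the same component, the likelihood for component k is f_k(x₁)·f_k(x₂).
  L_1 = [0.08·(1−0.08)^19 = 0.08·0.205101 = 0.0164081] × [0.0138878] = 0.000227873
  L_2 = [0.15·(1−0.15)^19 = 0.15·0.0455994 = 0.00683992] × [0.00494184] = 3.38018e-05
Weight by the priors:
  π_1·L_1 = 0.63 × 0.000227873 = 0.00014356
  π_2·L_2 = 0.37 × 3.38018e-05 = 1.25067e-05
Marginal: 0.00014356 + 1.25067e-05 = 0.000156067
So the posterior for Urn 1 is 0.00014356 / 0.000156067 ≈ 0.920.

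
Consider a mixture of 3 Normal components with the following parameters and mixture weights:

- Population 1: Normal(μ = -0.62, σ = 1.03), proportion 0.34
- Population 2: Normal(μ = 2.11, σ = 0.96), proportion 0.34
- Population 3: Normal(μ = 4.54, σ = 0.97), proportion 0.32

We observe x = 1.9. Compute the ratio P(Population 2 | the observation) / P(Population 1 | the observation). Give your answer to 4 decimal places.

20.8924

Only the two components matter; the odds are (π_i f_i(x)) / (π_j f_j(x)).
Component likelihoods at x = 1.9:
  L_1 = (1/(1.03·√(2π)))·exp(−(1.9−-0.62)²/(2·1.03²)) = 0.387323·exp(-2.99293) = 0.0194205
  L_2 = (1/(0.96·√(2π)))·exp(−(1.9−2.11)²/(2·0.96²)) = 0.415565·exp(-0.02393) = 0.40574
  L_3 = (1/(0.97·√(2π)))·exp(−(1.9−4.54)²/(2·0.97²)) = 0.411281·exp(-3.70369) = 0.0101309
Odds = (0.34/0.34) × (0.40574/0.0194205) = 1 × 20.8924 ≈ 20.8924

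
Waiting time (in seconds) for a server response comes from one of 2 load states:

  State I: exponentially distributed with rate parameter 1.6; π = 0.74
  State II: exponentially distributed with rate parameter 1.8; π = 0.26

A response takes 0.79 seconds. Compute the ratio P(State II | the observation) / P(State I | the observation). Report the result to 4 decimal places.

0.3375

Since P(k|x) ∝ P(Z=k) f_k(x), the posterior odds are P(Z=i) f_i(x) / (P(Z=j) f_j(x)).
Exponential densities:
  p_I = 1.6·e^(−1.6·0.79) = 1.6·e^(−1.2640) = 0.452035
  p_II = 1.8·e^(−1.8·0.79) = 1.8·e^(−1.4220) = 0.434216
Posterior odds = (P(Z=II)·p_II) / (P(Z=I)·p_I) = (0.26·0.434216) / (0.74·0.452035) = 0.112896 / 0.334506 ≈ 0.3375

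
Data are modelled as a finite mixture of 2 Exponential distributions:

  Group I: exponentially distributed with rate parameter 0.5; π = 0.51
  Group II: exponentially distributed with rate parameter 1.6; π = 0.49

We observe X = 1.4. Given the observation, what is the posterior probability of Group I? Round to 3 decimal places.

Apply Bayes' rule: the posterior for each component is proportional to its prior times its likelihood at x.
Exponential densities:
  f_I = 0.5·e^(−0.5·1.4) = 0.5·e^(−0.7000) = 0.248293
  f_II = 1.6·e^(−1.6·1.4) = 1.6·e^(−2.2400) = 0.170334
Prior × likelihood for each component:
  P(Z=I)·f_I = 0.51 × 0.248293 = 0.126629
  P(Z=II)·f_II = 0.49 × 0.170334 = 0.0834635
Denominator: 0.126629 + 0.0834635 = 0.210093
So the posterior for Group I is 0.126629 / 0.210093 ≈ 0.603.

0.603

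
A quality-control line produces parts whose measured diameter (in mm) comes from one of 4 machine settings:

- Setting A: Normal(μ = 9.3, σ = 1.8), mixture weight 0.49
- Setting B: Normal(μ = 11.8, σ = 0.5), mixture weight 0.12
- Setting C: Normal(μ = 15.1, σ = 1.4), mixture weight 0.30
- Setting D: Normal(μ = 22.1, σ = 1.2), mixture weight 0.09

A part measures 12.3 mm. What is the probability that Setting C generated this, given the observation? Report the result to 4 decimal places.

By Bayes' theorem, P(k | x) = π_k f_k(x) / Σ_j π_j f_j(x).
Evaluate each component's likelihood at the observed value:
  p_A = 0.0552651
  p_B = 0.483941
  p_C = 0.038565
  p_D = 1.0945e-15
Prior × likelihood for each component:
  π_A·p_A = 0.49 × 0.0552651 = 0.0270799
  π_B·p_B = 0.12 × 0.483941 = 0.058073
  π_C·p_C = 0.30 × 0.038565 = 0.0115695
  π_D·p_D = 0.09 × 1.0945e-15 = 9.85046e-17
Marginal: 0.0270799 + 0.058073 + 0.0115695 + 9.85046e-17 = 0.0967224
P(Setting C | x) = 0.0115695 / 0.0967224 ≈ 0.1196

0.1196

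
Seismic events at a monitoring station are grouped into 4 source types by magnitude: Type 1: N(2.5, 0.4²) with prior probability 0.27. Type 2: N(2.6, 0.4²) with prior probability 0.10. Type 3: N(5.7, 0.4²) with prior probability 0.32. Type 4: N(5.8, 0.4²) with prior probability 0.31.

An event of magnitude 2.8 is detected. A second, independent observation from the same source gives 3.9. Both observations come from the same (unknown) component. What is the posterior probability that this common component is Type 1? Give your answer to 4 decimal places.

Apply Bayes' rule: the posterior for each component is proportional to its prior times its likelihood at x.
Since both observations come from the same component, the likelihood for component k is f_k(x₁)·f_k(x₂).
  f_1 = [(1/(0.4·√(2π)))·exp(−(2.8−2.5)²/(2·0.4²)) = 0.997356·exp(-0.28125) = 0.752844] × [0.00218171] = 0.00164248
  f_2 = [(1/(0.4·√(2π)))·exp(−(2.8−2.6)²/(2·0.4²)) = 0.997356·exp(-0.12500) = 0.880163] × [0.00507262] = 0.00446473
  f_3 = [(1/(0.4·√(2π)))·exp(−(2.8−5.7)²/(2·0.4²)) = 0.997356·exp(-26.28125) = 3.84634e-12] × [3.99594e-05] = 1.53697e-16
  f_4 = [(1/(0.4·√(2π)))·exp(−(2.8−5.8)²/(2·0.4²)) = 0.997356·exp(-28.12500) = 6.0858e-13] × [1.25738e-05] = 7.65215e-18
Prior × likelihood for each component:
  π_1·f_1 = 0.27 × 0.00164248 = 0.000443471
  π_2·f_2 = 0.10 × 0.00446473 = 0.000446473
  π_3·f_3 = 0.32 × 1.53697e-16 = 4.91832e-17
  π_4·f_4 = 0.31 × 7.65215e-18 = 2.37217e-18
Denominator: 0.000443471 + 0.000446473 + 4.91832e-17 + 2.37217e-18 = 0.000889944
P(Type 1 | x₁, x₂) ≈ 0.4983

0.4983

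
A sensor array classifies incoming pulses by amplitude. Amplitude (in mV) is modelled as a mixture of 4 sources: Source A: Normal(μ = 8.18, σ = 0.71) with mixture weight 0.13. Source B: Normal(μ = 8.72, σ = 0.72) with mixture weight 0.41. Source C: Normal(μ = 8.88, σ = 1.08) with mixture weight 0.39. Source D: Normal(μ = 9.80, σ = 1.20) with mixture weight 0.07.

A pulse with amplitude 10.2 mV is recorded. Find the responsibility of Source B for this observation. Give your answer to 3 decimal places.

By Bayes' theorem, P(k | x) = π_k f_k(x) / Σ_j π_j f_j(x).
Component likelihoods at x = 10.2 mV:
  L_A = (1/(0.71·√(2π)))·exp(−(10.2−8.18)²/(2·0.71²)) = 0.561891·exp(-4.04721) = 0.00981679
  L_B = (1/(0.72·√(2π)))·exp(−(10.2−8.72)²/(2·0.72²)) = 0.554087·exp(-2.11265) = 0.0669982
  L_C = (1/(1.08·√(2π)))·exp(−(10.2−8.88)²/(2·1.08²)) = 0.369391·exp(-0.74691) = 0.175027
  L_D = (1/(1.20·√(2π)))·exp(−(10.2−9.80)²/(2·1.20²)) = 0.332452·exp(-0.05556) = 0.314486
Prior × likelihood for each component:
  π_A·L_A = 0.13 × 0.00981679 = 0.00127618
  π_B·L_B = 0.41 × 0.0669982 = 0.0274693
  π_C·L_C = 0.39 × 0.175027 = 0.0682607
  π_D·L_D = 0.07 × 0.314486 = 0.022014
Evidence: 0.00127618 + 0.0274693 + 0.0682607 + 0.022014 = 0.11902
So the posterior for Source B is 0.0274693 / 0.11902 ≈ 0.231.

0.231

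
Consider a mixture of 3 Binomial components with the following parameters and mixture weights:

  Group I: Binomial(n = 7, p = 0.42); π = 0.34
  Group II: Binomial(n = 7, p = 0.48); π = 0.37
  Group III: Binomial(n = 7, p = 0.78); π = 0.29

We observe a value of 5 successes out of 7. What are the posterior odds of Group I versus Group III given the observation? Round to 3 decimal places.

0.369

Posterior odds = (w_i f_i(x)) / (w_j f_j(x)); the normalising sum cancels.
Binomial probabilities:
  f_I = C(7,5)·0.42^5·0.58^2 = 21·0.0130691·0.3364 = 0.0923255
  f_II = C(7,5)·0.48^5·0.52^2 = 21·0.0254804·0.2704 = 0.144688
  f_III = C(7,5)·0.78^5·0.22^2 = 21·0.288717·0.0484 = 0.293452
0.0313907 / 0.0851012 ≈ 0.369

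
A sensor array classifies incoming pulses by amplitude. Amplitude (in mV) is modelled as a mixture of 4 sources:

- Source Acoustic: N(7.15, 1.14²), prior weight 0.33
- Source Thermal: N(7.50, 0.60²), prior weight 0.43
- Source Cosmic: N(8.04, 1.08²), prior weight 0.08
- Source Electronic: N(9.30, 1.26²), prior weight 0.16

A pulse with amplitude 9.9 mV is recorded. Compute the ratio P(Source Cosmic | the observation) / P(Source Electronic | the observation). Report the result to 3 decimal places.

Since P(k|x) ∝ P(Z=k) f_k(x), the posterior odds are P(Z=i) f_i(x) / (P(Z=j) f_j(x)).
Evaluate each component's likelihood at the observed value:
  p_Acoustic = 0.0190723
  p_Thermal = 0.00022305
  p_Cosmic = 0.0838334
  p_Electronic = 0.282683
0.00670667 / 0.0452293 ≈ 0.148

0.148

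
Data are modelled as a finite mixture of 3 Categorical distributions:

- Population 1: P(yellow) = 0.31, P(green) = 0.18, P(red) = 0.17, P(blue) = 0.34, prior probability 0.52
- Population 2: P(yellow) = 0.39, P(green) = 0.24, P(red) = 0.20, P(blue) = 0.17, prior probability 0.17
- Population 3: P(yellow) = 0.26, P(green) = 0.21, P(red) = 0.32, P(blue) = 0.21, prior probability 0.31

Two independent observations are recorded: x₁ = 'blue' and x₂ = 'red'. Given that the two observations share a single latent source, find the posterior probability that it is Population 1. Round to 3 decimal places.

0.530

Posterior ∝ prior × likelihood, so P(k | x) ∝ π_k f_k(x); normalise over all components.
Since both observations come from the same component, the likelihood for component k is f_k(x₁)·f_k(x₂).
  f_1 = [P(blue | comp) = 0.34] × [0.17] = 0.0578
  f_2 = [P(blue | comp) = 0.17] × [0.2] = 0.034
  f_3 = [P(blue | comp) = 0.21] × [0.32] = 0.0672
Prior × likelihood for each component:
  π_1·f_1 = 0.52 × 0.0578 = 0.030056
  π_2·f_2 = 0.17 × 0.034 = 0.00578
  π_3·f_3 = 0.31 × 0.0672 = 0.020832
Marginal: 0.030056 + 0.00578 + 0.020832 = 0.056668
P(Population 1 | data) = 0.030056 / 0.056668 ≈ 0.530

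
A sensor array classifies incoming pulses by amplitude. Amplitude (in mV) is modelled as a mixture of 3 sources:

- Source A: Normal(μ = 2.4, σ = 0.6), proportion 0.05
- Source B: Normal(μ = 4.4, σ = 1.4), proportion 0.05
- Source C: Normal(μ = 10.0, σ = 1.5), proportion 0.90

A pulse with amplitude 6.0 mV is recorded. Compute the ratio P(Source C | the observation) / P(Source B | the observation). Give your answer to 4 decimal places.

0.9221

The posterior odds equal the prior odds times the likelihood ratio: (π_i/π_j)·(f_i(x)/f_j(x)).
Component likelihoods at x = 6.0 mV:
  f_A = (1/(0.6·√(2π)))·exp(−(6.0−2.4)²/(2·0.6²)) = 0.664904·exp(-18.00000) = 1.01265e-08
  f_B = (1/(1.4·√(2π)))·exp(−(6.0−4.4)²/(2·1.4²)) = 0.284959·exp(-0.65306) = 0.148307
  f_C = (1/(1.5·√(2π)))·exp(−(6.0−10.0)²/(2·1.5²)) = 0.265962·exp(-3.55556) = 0.00759732
0.00683759 / 0.00741534 ≈ 0.9221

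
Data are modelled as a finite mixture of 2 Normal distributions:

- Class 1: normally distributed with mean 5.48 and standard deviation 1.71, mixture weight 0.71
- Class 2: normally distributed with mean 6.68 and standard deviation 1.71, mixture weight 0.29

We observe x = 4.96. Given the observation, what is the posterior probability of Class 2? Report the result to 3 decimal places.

0.205

Posterior ∝ prior × likelihood, so P(k | x) ∝ π_k f_k(x); normalise over all components.
Normal densities:
  p_1 = (1/(1.71·√(2π)))·exp(−(4.96−5.48)²/(2·1.71²)) = 0.233300·exp(-0.04624) = 0.222758
  p_2 = (1/(1.71·√(2π)))·exp(−(4.96−6.68)²/(2·1.71²)) = 0.233300·exp(-0.50587) = 0.140676
Multiply by the mixture weights:
  π_1·p_1 = 0.71 × 0.222758 = 0.158158
  π_2·p_2 = 0.29 × 0.140676 = 0.040796
Denominator: 0.158158 + 0.040796 = 0.198954
Responsibility of Class 2: 0.040796 / 0.198954 ≈ 0.205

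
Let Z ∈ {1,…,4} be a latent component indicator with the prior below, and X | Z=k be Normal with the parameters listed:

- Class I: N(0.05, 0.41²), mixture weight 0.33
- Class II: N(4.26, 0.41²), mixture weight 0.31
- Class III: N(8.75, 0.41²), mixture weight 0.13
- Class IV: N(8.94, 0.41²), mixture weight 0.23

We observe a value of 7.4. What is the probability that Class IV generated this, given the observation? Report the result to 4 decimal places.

0.2568

Posterior ∝ prior × likelihood, so P(k | x) ∝ π_k f_k(x); normalise over all components.
Component likelihoods at x = 7.4:
  p_I = 1.59682e-70
  p_II = 1.78546e-13
  p_III = 0.00430396
  p_IV = 0.000840533
Weight by the priors:
  π_I·p_I = 0.33 × 1.59682e-70 = 5.2695e-71
  π_II·p_II = 0.31 × 1.78546e-13 = 5.53492e-14
  π_III·p_III = 0.13 × 0.00430396 = 0.000559514
  π_IV·p_IV = 0.23 × 0.000840533 = 0.000193322
Denominator: 5.2695e-71 + 5.53492e-14 + 0.000559514 + 0.000193322 = 0.000752837
P(Class IV | the observation) = 0.000193322 / 0.000752837 ≈ 0.2568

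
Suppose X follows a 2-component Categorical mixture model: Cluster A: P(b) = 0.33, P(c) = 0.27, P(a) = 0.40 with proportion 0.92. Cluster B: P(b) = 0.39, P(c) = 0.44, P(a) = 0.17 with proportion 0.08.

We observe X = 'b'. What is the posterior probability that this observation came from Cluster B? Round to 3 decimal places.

By Bayes' theorem, P(k | x) = π_k f_k(x) / Σ_j π_j f_j(x).
Evaluate each component's likelihood at the observed value:
  L_A = P(b | comp) = 0.33
  L_B = P(b | comp) = 0.39
Unnormalised posteriors:
  π_A·L_A = 0.92 × 0.33 = 0.3036
  π_B·L_B = 0.08 × 0.39 = 0.0312
Evidence: 0.3036 + 0.0312 = 0.3348
So the posterior for Cluster B is 0.0312 / 0.3348 ≈ 0.093.

0.093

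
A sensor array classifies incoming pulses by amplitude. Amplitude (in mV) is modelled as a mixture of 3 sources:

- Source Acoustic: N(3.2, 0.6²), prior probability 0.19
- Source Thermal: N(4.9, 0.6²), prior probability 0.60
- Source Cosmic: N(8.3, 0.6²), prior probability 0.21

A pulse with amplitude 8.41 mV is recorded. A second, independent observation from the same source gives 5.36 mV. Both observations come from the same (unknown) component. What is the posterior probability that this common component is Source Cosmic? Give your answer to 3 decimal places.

0.987

Apply Bayes' rule: the posterior for each component is proportional to its prior times its likelihood at x.
Since both observations come from the same component, the likelihood for component k is f_k(x₁)·f_k(x₂).
  f_Acoustic = [(1/(0.6·√(2π)))·exp(−(8.41−3.2)²/(2·0.6²)) = 0.664904·exp(-37.70014) = 2.81706e-17] × [0.00101984] = 2.87294e-20
  f_Thermal = [(1/(0.6·√(2π)))·exp(−(8.41−4.9)²/(2·0.6²)) = 0.664904·exp(-17.11125) = 2.46285e-08] × [0.495592] = 1.22057e-08
  f_Cosmic = [(1/(0.6·√(2π)))·exp(−(8.41−8.3)²/(2·0.6²)) = 0.664904·exp(-0.01681) = 0.653823] × [4.06493e-06] = 2.65775e-06
Weight by the priors:
  π_Acoustic·f_Acoustic = 0.19 × 2.87294e-20 = 5.45859e-21
  π_Thermal·f_Thermal = 0.60 × 1.22057e-08 = 7.32341e-09
  π_Cosmic·f_Cosmic = 0.21 × 2.65775e-06 = 5.58127e-07
Denominator: 5.45859e-21 + 7.32341e-09 + 5.58127e-07 = 5.65451e-07
So the posterior for Source Cosmic is 5.58127e-07 / 5.65451e-07 ≈ 0.987.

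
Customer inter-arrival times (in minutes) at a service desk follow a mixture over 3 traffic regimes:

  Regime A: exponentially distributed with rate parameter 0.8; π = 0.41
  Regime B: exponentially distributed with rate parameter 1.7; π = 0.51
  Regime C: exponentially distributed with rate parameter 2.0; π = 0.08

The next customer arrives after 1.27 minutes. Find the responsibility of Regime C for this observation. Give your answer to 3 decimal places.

The responsibility of component k is P(Z=k) f_k(x) divided by Σ_j P(Z=j) f_j(x).
Component likelihoods at x = 1.27 minutes:
  f_A = 0.289632
  f_B = 0.196249
  f_C = 0.157733
Multiply by the mixture weights:
  P(Z=A)·f_A = 0.41 × 0.289632 = 0.118749
  P(Z=B)·f_B = 0.51 × 0.196249 = 0.100087
  P(Z=C)·f_C = 0.08 × 0.157733 = 0.0126186
Normaliser: 0.118749 + 0.100087 + 0.0126186 = 0.231455
P(Regime C | x) = 0.0126186 / 0.231455 ≈ 0.055

0.055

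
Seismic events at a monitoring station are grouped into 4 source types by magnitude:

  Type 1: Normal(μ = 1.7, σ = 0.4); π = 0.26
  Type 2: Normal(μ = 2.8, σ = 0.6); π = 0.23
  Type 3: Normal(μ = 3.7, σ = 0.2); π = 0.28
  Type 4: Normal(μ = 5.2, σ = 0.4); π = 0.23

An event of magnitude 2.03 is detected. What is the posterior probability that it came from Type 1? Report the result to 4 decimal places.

Apply Bayes' rule: the posterior for each component is proportional to its prior times its likelihood at x.
Evaluate each component's likelihood at the observed value:
  p_1 = (1/(0.4·√(2π)))·exp(−(2.03−1.7)²/(2·0.4²)) = 0.997356·exp(-0.34031) = 0.709666
  p_2 = (1/(0.6·√(2π)))·exp(−(2.03−2.8)²/(2·0.6²)) = 0.664904·exp(-0.82347) = 0.29183
  p_3 = (1/(0.2·√(2π)))·exp(−(2.03−3.7)²/(2·0.2²)) = 1.994711·exp(-34.86125) = 1.44488e-15
  p_4 = (1/(0.4·√(2π)))·exp(−(2.03−5.2)²/(2·0.4²)) = 0.997356·exp(-31.40281) = 2.295e-14
Prior × likelihood for each component:
  P(Z=1)·p_1 = 0.26 × 0.709666 = 0.184513
  P(Z=2)·p_2 = 0.23 × 0.29183 = 0.0671208
  P(Z=3)·p_3 = 0.28 × 1.44488e-15 = 4.04566e-16
  P(Z=4)·p_4 = 0.23 × 2.295e-14 = 5.27849e-15
Normaliser: 0.184513 + 0.0671208 + 4.04566e-16 + 5.27849e-15 = 0.251634
Responsibility of Type 1: 0.184513 / 0.251634 ≈ 0.7333

0.7333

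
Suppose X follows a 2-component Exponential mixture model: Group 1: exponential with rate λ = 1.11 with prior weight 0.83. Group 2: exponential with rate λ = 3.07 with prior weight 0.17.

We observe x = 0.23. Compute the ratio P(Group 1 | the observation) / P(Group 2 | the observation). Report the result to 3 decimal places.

Only the two components matter; the odds are (P(Z=i) f_i(x)) / (P(Z=j) f_j(x)).
Evaluate each component's likelihood at the observed value:
  f_1 = 0.859899
  f_2 = 1.51525
0.713716 / 0.257592 ≈ 2.771

2.771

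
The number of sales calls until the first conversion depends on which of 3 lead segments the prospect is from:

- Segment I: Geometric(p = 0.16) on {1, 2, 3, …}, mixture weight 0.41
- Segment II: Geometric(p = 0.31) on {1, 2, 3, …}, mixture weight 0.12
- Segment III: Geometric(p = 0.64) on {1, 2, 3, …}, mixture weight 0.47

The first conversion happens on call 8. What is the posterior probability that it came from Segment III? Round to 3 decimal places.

P(component k | x) = π_k·f_k(x) / marginal(x), where marginal(x) = Σ_j π_j·f_j(x).
Geometric probabilities:
  p_I = 0.16·(1−0.16)^7 = 0.16·0.29509 = 0.0472145
  p_II = 0.31·(1−0.31)^7 = 0.31·0.0744635 = 0.0230837
  p_III = 0.64·(1−0.64)^7 = 0.64·0.000783642 = 0.000501531
Weight by the priors:
  π_I·p_I = 0.41 × 0.0472145 = 0.0193579
  π_II·p_II = 0.12 × 0.0230837 = 0.00277004
  π_III·p_III = 0.47 × 0.000501531 = 0.000235719
Evidence: 0.0193579 + 0.00277004 + 0.000235719 = 0.0223637
P(Segment III | 8) ≈ 0.011

0.011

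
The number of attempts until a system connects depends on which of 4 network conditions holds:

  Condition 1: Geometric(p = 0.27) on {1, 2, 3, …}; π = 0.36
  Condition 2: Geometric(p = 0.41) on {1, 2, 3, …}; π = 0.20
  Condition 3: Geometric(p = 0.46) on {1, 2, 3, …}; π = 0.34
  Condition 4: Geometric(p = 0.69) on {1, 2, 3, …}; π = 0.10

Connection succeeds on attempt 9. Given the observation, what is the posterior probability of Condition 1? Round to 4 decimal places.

0.7701

Posterior ∝ prior × likelihood, so P(k | x) ∝ π_k f_k(x); normalise over all components.
Evaluate each component's likelihood at the observed value:
  L_1 = 0.27·(1−0.27)^8 = 0.27·0.080646 = 0.0217744
  L_2 = 0.41·(1−0.41)^8 = 0.41·0.014683 = 0.00602005
  L_3 = 0.46·(1−0.46)^8 = 0.46·0.0072302 = 0.00332589
  L_4 = 0.69·(1−0.69)^8 = 0.69·8.52891e-05 = 5.88495e-05
Unnormalised posteriors:
  π_1·L_1 = 0.36 × 0.0217744 = 0.00783879
  π_2·L_2 = 0.20 × 0.00602005 = 0.00120401
  π_3·L_3 = 0.34 × 0.00332589 = 0.0011308
  π_4·L_4 = 0.10 × 5.88495e-05 = 5.88495e-06
Marginal: 0.00783879 + 0.00120401 + 0.0011308 + 5.88495e-06 = 0.0101795
Responsibility of Condition 1: 0.00783879 / 0.0101795 ≈ 0.7701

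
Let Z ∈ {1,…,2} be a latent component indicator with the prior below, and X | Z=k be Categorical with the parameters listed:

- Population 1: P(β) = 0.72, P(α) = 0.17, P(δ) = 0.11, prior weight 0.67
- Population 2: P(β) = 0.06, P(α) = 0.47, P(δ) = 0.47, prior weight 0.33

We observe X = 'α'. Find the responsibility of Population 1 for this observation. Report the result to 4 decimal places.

0.4234

Posterior ∝ prior × likelihood, so P(k | x) ∝ w_k f_k(x); normalise over all components.
Categorical probabilities:
  f_1 = 0.17
  f_2 = 0.47
Prior × likelihood for each component:
  w_1·f_1 = 0.67 × 0.17 = 0.1139
  w_2·f_2 = 0.33 × 0.47 = 0.1551
Evidence: 0.1139 + 0.1551 = 0.269
So the posterior for Population 1 is 0.1139 / 0.269 ≈ 0.4234.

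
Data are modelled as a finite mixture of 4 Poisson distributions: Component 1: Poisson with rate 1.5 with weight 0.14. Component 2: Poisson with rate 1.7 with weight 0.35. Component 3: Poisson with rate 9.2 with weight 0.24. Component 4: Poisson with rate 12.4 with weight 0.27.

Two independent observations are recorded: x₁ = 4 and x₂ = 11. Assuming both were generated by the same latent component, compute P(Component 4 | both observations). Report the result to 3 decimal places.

The responsibility of component k is π_k f_k(x) divided by Σ_j π_j f_j(x).
Since both observations come from the same component, the likelihood for component k is f_k(x₁)·f_k(x₂).
  p_1 = [e^(−1.5)·1.5^4/4! = 0.0470665] × [4.83511e-07] = 2.27572e-08
  p_2 = [e^(−1.7)·1.7^4/4! = 0.0635746] × [1.56849e-06] = 9.97162e-08
  p_3 = [e^(−9.2)·9.2^4/4! = 0.03016] × [0.101158] = 0.00305093
  p_4 = [e^(−12.4)·12.4^4/4! = 0.00405718] × [0.109959] = 0.000446124
Prior × likelihood for each component:
  π_1·p_1 = 0.14 × 2.27572e-08 = 3.18601e-09
  π_2·p_2 = 0.35 × 9.97162e-08 = 3.49007e-08
  π_3·p_3 = 0.24 × 0.00305093 = 0.000732223
  π_4·p_4 = 0.27 × 0.000446124 = 0.000120453
Normaliser: 3.18601e-09 + 3.49007e-08 + 0.000732223 + 0.000120453 = 0.000852714
P(Component 4 | x) = 0.000120453 / 0.000852714 ≈ 0.141

0.141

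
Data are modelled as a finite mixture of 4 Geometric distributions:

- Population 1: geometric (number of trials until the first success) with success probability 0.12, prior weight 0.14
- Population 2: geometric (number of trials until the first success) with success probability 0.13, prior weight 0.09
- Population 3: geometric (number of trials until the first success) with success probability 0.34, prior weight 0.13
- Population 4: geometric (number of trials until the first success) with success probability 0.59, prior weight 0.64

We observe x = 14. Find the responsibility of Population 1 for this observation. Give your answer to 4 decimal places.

0.6010

By Bayes' theorem, P(k | x) = P(Z=k) f_k(x) / Σ_j P(Z=j) f_j(x).
Geometric probabilities:
  f_1 = 0.12·(1−0.12)^13 = 0.12·0.189791 = 0.0227749
  f_2 = 0.13·(1−0.13)^13 = 0.13·0.163588 = 0.0212664
  f_3 = 0.34·(1−0.34)^13 = 0.34·0.00450891 = 0.00153303
  f_4 = 0.59·(1−0.59)^13 = 0.59·9.25103e-06 = 5.45811e-06
Weight by the priors:
  P(Z=1)·f_1 = 0.14 × 0.0227749 = 0.00318848
  P(Z=2)·f_2 = 0.09 × 0.0212664 = 0.00191397
  P(Z=3)·f_3 = 0.13 × 0.00153303 = 0.000199294
  P(Z=4)·f_4 = 0.64 × 5.45811e-06 = 3.49319e-06
Normaliser: 0.00318848 + 0.00191397 + 0.000199294 + 3.49319e-06 = 0.00530524
Responsibility of Population 1: 0.00318848 / 0.00530524 ≈ 0.6010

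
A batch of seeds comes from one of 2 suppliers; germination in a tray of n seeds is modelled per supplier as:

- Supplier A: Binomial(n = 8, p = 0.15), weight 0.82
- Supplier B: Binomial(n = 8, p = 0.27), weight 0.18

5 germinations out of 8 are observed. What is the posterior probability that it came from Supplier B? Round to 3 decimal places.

0.724

The responsibility of component k is π_k f_k(x) divided by Σ_j π_j f_j(x).
Component likelihoods at x = 5 germinations out of 8:
  p_A = 0.00261157
  p_B = 0.031259
Multiply by the mixture weights:
  π_A·p_A = 0.82 × 0.00261157 = 0.00214148
  π_B·p_B = 0.18 × 0.031259 = 0.00562662
Evidence: 0.00214148 + 0.00562662 = 0.00776811
So the posterior for Supplier B is 0.00562662 / 0.00776811 ≈ 0.724.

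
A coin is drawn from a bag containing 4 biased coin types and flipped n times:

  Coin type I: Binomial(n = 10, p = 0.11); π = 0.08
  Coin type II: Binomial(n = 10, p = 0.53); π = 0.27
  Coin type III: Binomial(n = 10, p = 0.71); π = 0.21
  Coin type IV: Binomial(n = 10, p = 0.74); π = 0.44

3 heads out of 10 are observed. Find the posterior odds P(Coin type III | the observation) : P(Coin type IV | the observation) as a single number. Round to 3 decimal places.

Only the two components matter; the odds are (P(Z=i) f_i(x)) / (P(Z=j) f_j(x)).
Binomial probabilities:
  f_I = C(10,3)·0.11^3·0.89^7 = 120·0.001331·0.442313 = 0.0706463
  f_II = C(10,3)·0.53^3·0.47^7 = 120·0.148877·0.00506623 = 0.0905094
  f_III = C(10,3)·0.71^3·0.29^7 = 120·0.357911·0.000172499 = 0.0074087
  f_IV = C(10,3)·0.74^3·0.26^7 = 120·0.405224·8.03181e-05 = 0.00390562
0.00155583 / 0.00171847 ≈ 0.905

0.905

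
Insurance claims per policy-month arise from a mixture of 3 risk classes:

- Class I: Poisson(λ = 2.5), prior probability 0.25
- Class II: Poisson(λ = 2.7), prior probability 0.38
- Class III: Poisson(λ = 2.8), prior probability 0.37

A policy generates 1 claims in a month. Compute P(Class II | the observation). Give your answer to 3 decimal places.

0.376

The responsibility of component k is π_k f_k(x) divided by Σ_j π_j f_j(x).
Evaluate each component's likelihood at the observed value:
  p_I = 0.205212
  p_II = 0.181455
  p_III = 0.170268
Prior × likelihood for each component:
  π_I·p_I = 0.25 × 0.205212 = 0.0513031
  π_II·p_II = 0.38 × 0.181455 = 0.0689529
  π_III·p_III = 0.37 × 0.170268 = 0.0629992
Sum: 0.0513031 + 0.0689529 + 0.0629992 = 0.183255
P(Class II | x) ≈ 0.376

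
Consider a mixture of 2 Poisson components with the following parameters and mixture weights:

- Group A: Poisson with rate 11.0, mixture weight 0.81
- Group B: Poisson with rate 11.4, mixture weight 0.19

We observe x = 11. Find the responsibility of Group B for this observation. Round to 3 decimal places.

0.189

The responsibility of component k is π_k f_k(x) divided by Σ_j π_j f_j(x).
Poisson probabilities:
  p_A = e^(−11.0)·11.0^11/11! = 0.119378
  p_B = e^(−11.4)·11.4^11/11! = 0.118533
Multiply by the mixture weights:
  π_A·p_A = 0.81 × 0.119378 = 0.0966962
  π_B·p_B = 0.19 × 0.118533 = 0.0225213
Denominator: 0.0966962 + 0.0225213 = 0.119218
So the posterior for Group B is 0.0225213 / 0.119218 ≈ 0.189.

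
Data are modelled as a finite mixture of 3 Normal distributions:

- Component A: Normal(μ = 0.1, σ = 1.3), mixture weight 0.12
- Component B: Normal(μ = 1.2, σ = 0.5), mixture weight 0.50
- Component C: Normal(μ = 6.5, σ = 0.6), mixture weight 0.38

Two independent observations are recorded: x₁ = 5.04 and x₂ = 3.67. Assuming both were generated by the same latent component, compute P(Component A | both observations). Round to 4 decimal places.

By Bayes' theorem, P(k | x) = P(Z=k) f_k(x) / Σ_j P(Z=j) f_j(x).
Since both observations come from the same component, the likelihood for component k is f_k(x₁)·f_k(x₂).
  f_A = [(1/(1.3·√(2π)))·exp(−(5.04−0.1)²/(2·1.3²)) = 0.306879·exp(-7.22000) = 0.000224575] × [0.00706937] = 1.5876e-06
  f_B = [(1/(0.5·√(2π)))·exp(−(5.04−1.2)²/(2·0.5²)) = 0.797885·exp(-29.49120) = 1.24187e-13] × [4.0065e-06] = 4.97554e-19
  f_C = [(1/(0.6·√(2π)))·exp(−(5.04−6.5)²/(2·0.6²)) = 0.664904·exp(-2.96056) = 0.0344355] × [9.81513e-06] = 3.37989e-07
Unnormalised posteriors:
  P(Z=A)·f_A = 0.12 × 1.5876e-06 = 1.90512e-07
  P(Z=B)·f_B = 0.50 × 4.97554e-19 = 2.48777e-19
  P(Z=C)·f_C = 0.38 × 3.37989e-07 = 1.28436e-07
Sum: 1.90512e-07 + 2.48777e-19 + 1.28436e-07 = 3.18948e-07
P(Component A | x₁,x₂) = 1.90512e-07 / 3.18948e-07 ≈ 0.5973

0.5973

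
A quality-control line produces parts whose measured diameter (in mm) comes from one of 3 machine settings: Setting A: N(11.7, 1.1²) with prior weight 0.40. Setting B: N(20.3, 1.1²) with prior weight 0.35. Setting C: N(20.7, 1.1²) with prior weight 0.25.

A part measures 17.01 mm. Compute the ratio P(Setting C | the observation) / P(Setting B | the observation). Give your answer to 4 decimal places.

0.2253

Posterior odds = (P(Z=i) f_i(x)) / (P(Z=j) f_j(x)); the normalising sum cancels.
Evaluate each component's likelihood at the observed value:
  L_A = (1/(1.1·√(2π)))·exp(−(17.01−11.7)²/(2·1.1²)) = 0.362675·exp(-11.65128) = 3.15813e-06
  L_B = (1/(1.1·√(2π)))·exp(−(17.01−20.3)²/(2·1.1²)) = 0.362675·exp(-4.47277) = 0.00414017
  L_C = (1/(1.1·√(2π)))·exp(−(17.01−20.7)²/(2·1.1²)) = 0.362675·exp(-5.62649) = 0.00130607
Odds = (0.25/0.35) × (0.00130607/0.00414017) = 0.714286 × 0.315461 ≈ 0.2253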